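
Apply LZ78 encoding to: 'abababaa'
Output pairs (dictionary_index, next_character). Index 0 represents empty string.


LZ78 encoding steps:
Dictionary: {0: ''}
Step 1: w='' (idx 0), next='a' -> output (0, 'a'), add 'a' as idx 1
Step 2: w='' (idx 0), next='b' -> output (0, 'b'), add 'b' as idx 2
Step 3: w='a' (idx 1), next='b' -> output (1, 'b'), add 'ab' as idx 3
Step 4: w='ab' (idx 3), next='a' -> output (3, 'a'), add 'aba' as idx 4
Step 5: w='a' (idx 1), end of input -> output (1, '')


Encoded: [(0, 'a'), (0, 'b'), (1, 'b'), (3, 'a'), (1, '')]


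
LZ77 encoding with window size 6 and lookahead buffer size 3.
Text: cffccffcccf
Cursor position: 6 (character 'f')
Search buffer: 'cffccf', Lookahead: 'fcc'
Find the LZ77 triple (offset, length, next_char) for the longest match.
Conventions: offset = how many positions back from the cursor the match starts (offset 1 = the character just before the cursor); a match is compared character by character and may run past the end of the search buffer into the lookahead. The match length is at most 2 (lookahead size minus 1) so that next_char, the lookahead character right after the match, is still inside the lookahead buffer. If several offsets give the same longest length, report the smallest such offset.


Try each offset into the search buffer:
  offset=1 (pos 5, char 'f'): match length 1
  offset=2 (pos 4, char 'c'): match length 0
  offset=3 (pos 3, char 'c'): match length 0
  offset=4 (pos 2, char 'f'): match length 2
  offset=5 (pos 1, char 'f'): match length 1
  offset=6 (pos 0, char 'c'): match length 0
Longest match has length 2 at offset 4.
next_char = character at position 6 + 2 = 8 -> 'c'

Best match: offset=4, length=2 (matching 'fc' starting at position 2)
LZ77 triple: (4, 2, 'c')


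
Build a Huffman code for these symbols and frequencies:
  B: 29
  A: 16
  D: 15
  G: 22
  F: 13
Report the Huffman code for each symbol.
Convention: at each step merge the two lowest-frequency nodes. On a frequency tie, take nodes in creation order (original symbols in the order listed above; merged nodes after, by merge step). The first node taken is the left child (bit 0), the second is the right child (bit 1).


Huffman tree construction:
Step 1: Merge F(13) + D(15) = 28
Step 2: Merge A(16) + G(22) = 38
Step 3: Merge (F+D)(28) + B(29) = 57
Step 4: Merge (A+G)(38) + ((F+D)+B)(57) = 95
Read each symbol's code off the tree from the root (left child = 0, right child = 1).

Codes:
  B: 11 (length 2)
  A: 00 (length 2)
  D: 101 (length 3)
  G: 01 (length 2)
  F: 100 (length 3)
Average code length: 218/95 = 2.2947 bits/symbol


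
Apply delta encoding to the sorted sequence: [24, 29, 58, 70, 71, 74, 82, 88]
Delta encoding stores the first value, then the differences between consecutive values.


First value: 24
Deltas:
  29 - 24 = 5
  58 - 29 = 29
  70 - 58 = 12
  71 - 70 = 1
  74 - 71 = 3
  82 - 74 = 8
  88 - 82 = 6


Delta encoded: [24, 5, 29, 12, 1, 3, 8, 6]


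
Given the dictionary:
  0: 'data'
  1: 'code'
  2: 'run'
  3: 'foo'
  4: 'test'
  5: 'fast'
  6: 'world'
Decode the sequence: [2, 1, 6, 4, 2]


Look up each index in the dictionary:
  2 -> 'run'
  1 -> 'code'
  6 -> 'world'
  4 -> 'test'
  2 -> 'run'

Decoded: "run code world test run"


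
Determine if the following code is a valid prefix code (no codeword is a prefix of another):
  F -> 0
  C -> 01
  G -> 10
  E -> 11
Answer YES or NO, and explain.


Checking each pair (does one codeword prefix another?):
  F='0' vs C='01': prefix -- VIOLATION

NO -- this is NOT a valid prefix code. F (0) is a prefix of C (01).


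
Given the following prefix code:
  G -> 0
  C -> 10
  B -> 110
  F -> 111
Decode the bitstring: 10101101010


Decoding step by step:
Bits 10 -> C
Bits 10 -> C
Bits 110 -> B
Bits 10 -> C
Bits 10 -> C


Decoded message: CCBCC


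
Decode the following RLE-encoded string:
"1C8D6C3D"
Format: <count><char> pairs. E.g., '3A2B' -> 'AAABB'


Expanding each <count><char> pair:
  1C -> 'C'
  8D -> 'DDDDDDDD'
  6C -> 'CCCCCC'
  3D -> 'DDD'

Decoded = CDDDDDDDDCCCCCCDDD


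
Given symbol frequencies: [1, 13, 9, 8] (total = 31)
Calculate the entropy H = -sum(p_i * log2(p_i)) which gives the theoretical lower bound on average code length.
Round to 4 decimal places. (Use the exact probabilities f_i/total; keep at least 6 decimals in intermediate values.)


Per-symbol terms -p_i * log2(p_i) with p_i = f_i/31:
  p = 1/31 = 0.032258: log2(p) = -4.954196, -p*log2(p) = 0.159813
  p = 13/31 = 0.419355: log2(p) = -1.253757, -p*log2(p) = 0.525769
  p = 9/31 = 0.290323: log2(p) = -1.784271, -p*log2(p) = 0.518014
  p = 8/31 = 0.258065: log2(p) = -1.954196, -p*log2(p) = 0.504309
H = 0.159813 + 0.525769 + 0.518014 + 0.504309 = 1.707905

H = 1.7079 bits/symbol


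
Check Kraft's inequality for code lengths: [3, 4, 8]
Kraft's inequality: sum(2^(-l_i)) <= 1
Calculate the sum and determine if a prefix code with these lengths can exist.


Sum = 2^(-3) + 2^(-4) + 2^(-8)
    = 0.125 + 0.0625 + 0.00390625
    = 49/256 = 0.19140625
Since 0.19140625 <= 1, Kraft's inequality IS satisfied.
A prefix code with these lengths CAN exist.

Kraft sum = 0.19140625. Satisfied.


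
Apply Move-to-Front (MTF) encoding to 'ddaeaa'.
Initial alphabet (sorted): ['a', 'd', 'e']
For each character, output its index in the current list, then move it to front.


MTF encoding:
'd': index 1 in ['a', 'd', 'e'] -> ['d', 'a', 'e']
'd': index 0 in ['d', 'a', 'e'] -> ['d', 'a', 'e']
'a': index 1 in ['d', 'a', 'e'] -> ['a', 'd', 'e']
'e': index 2 in ['a', 'd', 'e'] -> ['e', 'a', 'd']
'a': index 1 in ['e', 'a', 'd'] -> ['a', 'e', 'd']
'a': index 0 in ['a', 'e', 'd'] -> ['a', 'e', 'd']


Output: [1, 0, 1, 2, 1, 0]


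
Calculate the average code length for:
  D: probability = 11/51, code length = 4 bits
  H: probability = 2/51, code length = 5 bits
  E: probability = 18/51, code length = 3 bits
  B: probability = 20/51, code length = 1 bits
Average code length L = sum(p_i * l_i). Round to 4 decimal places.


Weighted contributions p_i * l_i:
  D: (11/51) * 4 = 44/51
  H: (2/51) * 5 = 10/51
  E: (18/51) * 3 = 54/51
  B: (20/51) * 1 = 20/51
Sum = (44 + 10 + 54 + 20)/51 = 128/51

L = 128/51 = 2.5098 bits/symbol


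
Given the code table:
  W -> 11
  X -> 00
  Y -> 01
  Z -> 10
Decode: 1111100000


Decoding:
11 -> W
11 -> W
10 -> Z
00 -> X
00 -> X


Result: WWZXX


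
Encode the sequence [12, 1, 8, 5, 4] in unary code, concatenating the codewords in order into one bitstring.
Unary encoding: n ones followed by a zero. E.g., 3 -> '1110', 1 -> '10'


Encode each number as n ones followed by a terminating 0:
  12 -> 1111111111110 (13 bits)
  1 -> 10 (2 bits)
  8 -> 111111110 (9 bits)
  5 -> 111110 (6 bits)
  4 -> 11110 (5 bits)
Total length = 13 + 2 + 9 + 6 + 5 = 35 bits.

Unary([12, 1, 8, 5, 4]) = 11111111111101011111111011111011110 (35 bits)


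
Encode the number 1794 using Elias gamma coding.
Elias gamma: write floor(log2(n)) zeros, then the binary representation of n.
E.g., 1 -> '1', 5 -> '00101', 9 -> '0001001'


num_bits = floor(log2(1794)) + 1 = 11
leading_zeros = num_bits - 1 = 10
binary(1794) = 11100000010

Elias gamma(1794) = '0000000000' + '11100000010' = 000000000011100000010 (21 bits)


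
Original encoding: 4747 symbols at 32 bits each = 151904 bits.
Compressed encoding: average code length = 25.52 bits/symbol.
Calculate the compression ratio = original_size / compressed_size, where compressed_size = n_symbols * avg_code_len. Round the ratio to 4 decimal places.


original_size = n_symbols * orig_bits = 4747 * 32 = 151904 bits
compressed_size = n_symbols * avg_code_len = 4747 * 25.52 = 121143.44 bits
ratio = original_size / compressed_size = 151904 / 121143.44 = 1.2539

Compression ratio = 1.2539


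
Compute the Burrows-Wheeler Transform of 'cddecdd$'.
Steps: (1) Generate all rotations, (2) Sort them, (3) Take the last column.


Rotations (sorted):
  0: $cddecdd -> last char: d
  1: cdd$cdde -> last char: e
  2: cddecdd$ -> last char: $
  3: d$cddecd -> last char: d
  4: dd$cddec -> last char: c
  5: ddecdd$c -> last char: c
  6: decdd$cd -> last char: d
  7: ecdd$cdd -> last char: d


BWT = de$dccdd


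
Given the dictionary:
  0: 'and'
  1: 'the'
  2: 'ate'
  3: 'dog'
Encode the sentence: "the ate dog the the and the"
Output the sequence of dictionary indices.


Look up each word in the dictionary:
  'the' -> 1
  'ate' -> 2
  'dog' -> 3
  'the' -> 1
  'the' -> 1
  'and' -> 0
  'the' -> 1

Encoded: [1, 2, 3, 1, 1, 0, 1]


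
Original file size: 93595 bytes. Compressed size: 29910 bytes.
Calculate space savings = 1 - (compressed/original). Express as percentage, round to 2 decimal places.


ratio = compressed/original = 29910/93595 = 0.319568
savings = 1 - ratio = 1 - 0.319568 = 0.680432
as a percentage: 0.680432 * 100 = 68.04%

Space savings = 1 - 29910/93595 = 68.04%


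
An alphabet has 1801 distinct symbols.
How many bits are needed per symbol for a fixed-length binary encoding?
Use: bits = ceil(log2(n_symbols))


log2(1801) = 10.8146
Bracket: 2^10 = 1024 < 1801 <= 2^11 = 2048
So ceil(log2(1801)) = 11

bits = ceil(log2(1801)) = ceil(10.8146) = 11 bits


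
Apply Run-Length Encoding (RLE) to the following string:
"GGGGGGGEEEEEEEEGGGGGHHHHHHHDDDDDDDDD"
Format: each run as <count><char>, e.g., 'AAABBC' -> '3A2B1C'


Scanning runs left to right:
  i=0: run of 'G' x 7 -> '7G'
  i=7: run of 'E' x 8 -> '8E'
  i=15: run of 'G' x 5 -> '5G'
  i=20: run of 'H' x 7 -> '7H'
  i=27: run of 'D' x 9 -> '9D'

RLE = 7G8E5G7H9D


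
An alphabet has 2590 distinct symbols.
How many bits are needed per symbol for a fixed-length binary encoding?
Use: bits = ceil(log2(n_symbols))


log2(2590) = 11.3387
Bracket: 2^11 = 2048 < 2590 <= 2^12 = 4096
So ceil(log2(2590)) = 12

bits = ceil(log2(2590)) = ceil(11.3387) = 12 bits


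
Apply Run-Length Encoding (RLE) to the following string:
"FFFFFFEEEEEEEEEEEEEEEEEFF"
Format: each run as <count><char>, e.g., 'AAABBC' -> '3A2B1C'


Scanning runs left to right:
  i=0: run of 'F' x 6 -> '6F'
  i=6: run of 'E' x 17 -> '17E'
  i=23: run of 'F' x 2 -> '2F'

RLE = 6F17E2F


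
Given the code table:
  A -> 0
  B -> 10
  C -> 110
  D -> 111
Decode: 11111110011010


Decoding:
111 -> D
111 -> D
10 -> B
0 -> A
110 -> C
10 -> B


Result: DDBACB


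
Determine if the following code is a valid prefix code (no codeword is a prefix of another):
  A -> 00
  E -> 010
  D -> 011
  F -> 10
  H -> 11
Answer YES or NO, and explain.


Checking each pair (does one codeword prefix another?):
  A='00' vs E='010': no prefix
  A='00' vs D='011': no prefix
  A='00' vs F='10': no prefix
  A='00' vs H='11': no prefix
  E='010' vs A='00': no prefix
  E='010' vs D='011': no prefix
  E='010' vs F='10': no prefix
  E='010' vs H='11': no prefix
  D='011' vs A='00': no prefix
  D='011' vs E='010': no prefix
  D='011' vs F='10': no prefix
  D='011' vs H='11': no prefix
  F='10' vs A='00': no prefix
  F='10' vs E='010': no prefix
  F='10' vs D='011': no prefix
  F='10' vs H='11': no prefix
  H='11' vs A='00': no prefix
  H='11' vs E='010': no prefix
  H='11' vs D='011': no prefix
  H='11' vs F='10': no prefix
No violation found over all pairs.

YES -- this is a valid prefix code. No codeword is a prefix of any other codeword.


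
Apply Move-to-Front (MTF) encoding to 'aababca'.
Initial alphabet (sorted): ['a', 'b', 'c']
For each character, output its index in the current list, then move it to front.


MTF encoding:
'a': index 0 in ['a', 'b', 'c'] -> ['a', 'b', 'c']
'a': index 0 in ['a', 'b', 'c'] -> ['a', 'b', 'c']
'b': index 1 in ['a', 'b', 'c'] -> ['b', 'a', 'c']
'a': index 1 in ['b', 'a', 'c'] -> ['a', 'b', 'c']
'b': index 1 in ['a', 'b', 'c'] -> ['b', 'a', 'c']
'c': index 2 in ['b', 'a', 'c'] -> ['c', 'b', 'a']
'a': index 2 in ['c', 'b', 'a'] -> ['a', 'c', 'b']


Output: [0, 0, 1, 1, 1, 2, 2]


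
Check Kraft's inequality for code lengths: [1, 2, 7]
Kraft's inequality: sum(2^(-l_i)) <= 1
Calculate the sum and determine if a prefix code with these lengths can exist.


Sum = 2^(-1) + 2^(-2) + 2^(-7)
    = 0.5 + 0.25 + 0.0078125
    = 97/128 = 0.7578125
Since 0.7578125 <= 1, Kraft's inequality IS satisfied.
A prefix code with these lengths CAN exist.

Kraft sum = 0.7578125. Satisfied.


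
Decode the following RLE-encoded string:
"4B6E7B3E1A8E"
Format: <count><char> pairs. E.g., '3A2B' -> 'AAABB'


Expanding each <count><char> pair:
  4B -> 'BBBB'
  6E -> 'EEEEEE'
  7B -> 'BBBBBBB'
  3E -> 'EEE'
  1A -> 'A'
  8E -> 'EEEEEEEE'

Decoded = BBBBEEEEEEBBBBBBBEEEAEEEEEEEE


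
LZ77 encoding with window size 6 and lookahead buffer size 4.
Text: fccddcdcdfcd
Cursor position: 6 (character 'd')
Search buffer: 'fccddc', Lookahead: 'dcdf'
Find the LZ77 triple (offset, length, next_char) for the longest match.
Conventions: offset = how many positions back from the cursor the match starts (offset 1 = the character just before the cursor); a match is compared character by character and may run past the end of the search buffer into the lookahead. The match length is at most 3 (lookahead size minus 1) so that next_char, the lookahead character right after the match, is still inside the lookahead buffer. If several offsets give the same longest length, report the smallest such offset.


Try each offset into the search buffer:
  offset=1 (pos 5, char 'c'): match length 0
  offset=2 (pos 4, char 'd'): match length 3
  offset=3 (pos 3, char 'd'): match length 1
  offset=4 (pos 2, char 'c'): match length 0
  offset=5 (pos 1, char 'c'): match length 0
  offset=6 (pos 0, char 'f'): match length 0
Longest match has length 3 at offset 2.
next_char = character at position 6 + 3 = 9 -> 'f'

Best match: offset=2, length=3 (matching 'dcd' starting at position 4)
LZ77 triple: (2, 3, 'f')


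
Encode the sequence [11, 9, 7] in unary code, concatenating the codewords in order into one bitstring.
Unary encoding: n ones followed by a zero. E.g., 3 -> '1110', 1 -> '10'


Encode each number as n ones followed by a terminating 0:
  11 -> 111111111110 (12 bits)
  9 -> 1111111110 (10 bits)
  7 -> 11111110 (8 bits)
Total length = 12 + 10 + 8 = 30 bits.

Unary([11, 9, 7]) = 111111111110111111111011111110 (30 bits)


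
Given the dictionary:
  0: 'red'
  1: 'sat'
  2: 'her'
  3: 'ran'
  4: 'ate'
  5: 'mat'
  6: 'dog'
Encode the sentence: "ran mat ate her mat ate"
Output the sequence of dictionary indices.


Look up each word in the dictionary:
  'ran' -> 3
  'mat' -> 5
  'ate' -> 4
  'her' -> 2
  'mat' -> 5
  'ate' -> 4

Encoded: [3, 5, 4, 2, 5, 4]


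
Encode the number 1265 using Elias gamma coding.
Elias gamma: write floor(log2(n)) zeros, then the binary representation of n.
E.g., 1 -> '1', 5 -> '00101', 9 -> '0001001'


num_bits = floor(log2(1265)) + 1 = 11
leading_zeros = num_bits - 1 = 10
binary(1265) = 10011110001

Elias gamma(1265) = '0000000000' + '10011110001' = 000000000010011110001 (21 bits)


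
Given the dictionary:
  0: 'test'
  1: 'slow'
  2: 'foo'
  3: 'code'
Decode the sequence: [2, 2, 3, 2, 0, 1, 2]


Look up each index in the dictionary:
  2 -> 'foo'
  2 -> 'foo'
  3 -> 'code'
  2 -> 'foo'
  0 -> 'test'
  1 -> 'slow'
  2 -> 'foo'

Decoded: "foo foo code foo test slow foo"


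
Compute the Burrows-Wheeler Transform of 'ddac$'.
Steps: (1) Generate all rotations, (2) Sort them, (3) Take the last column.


Rotations (sorted):
  0: $ddac -> last char: c
  1: ac$dd -> last char: d
  2: c$dda -> last char: a
  3: dac$d -> last char: d
  4: ddac$ -> last char: $


BWT = cdad$


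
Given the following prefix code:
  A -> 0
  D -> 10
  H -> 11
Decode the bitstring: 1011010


Decoding step by step:
Bits 10 -> D
Bits 11 -> H
Bits 0 -> A
Bits 10 -> D


Decoded message: DHAD


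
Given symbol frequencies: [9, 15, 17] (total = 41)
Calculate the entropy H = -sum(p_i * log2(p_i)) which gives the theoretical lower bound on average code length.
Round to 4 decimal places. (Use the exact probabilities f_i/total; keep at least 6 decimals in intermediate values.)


Per-symbol terms -p_i * log2(p_i) with p_i = f_i/41:
  p = 9/41 = 0.219512: log2(p) = -2.187627, -p*log2(p) = 0.480211
  p = 15/41 = 0.365854: log2(p) = -1.450661, -p*log2(p) = 0.530730
  p = 17/41 = 0.414634: log2(p) = -1.270089, -p*log2(p) = 0.526622
H = 0.480211 + 0.530730 + 0.526622 = 1.537563

H = 1.5376 bits/symbol


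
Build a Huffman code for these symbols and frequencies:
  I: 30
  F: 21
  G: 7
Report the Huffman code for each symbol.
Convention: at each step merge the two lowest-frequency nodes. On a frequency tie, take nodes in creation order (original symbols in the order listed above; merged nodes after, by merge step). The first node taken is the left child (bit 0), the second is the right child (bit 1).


Huffman tree construction:
Step 1: Merge G(7) + F(21) = 28
Step 2: Merge (G+F)(28) + I(30) = 58
Read each symbol's code off the tree from the root (left child = 0, right child = 1).

Codes:
  I: 1 (length 1)
  F: 01 (length 2)
  G: 00 (length 2)
Average code length: 86/58 = 1.4828 bits/symbol


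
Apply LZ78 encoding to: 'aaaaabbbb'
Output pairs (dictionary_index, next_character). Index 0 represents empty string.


LZ78 encoding steps:
Dictionary: {0: ''}
Step 1: w='' (idx 0), next='a' -> output (0, 'a'), add 'a' as idx 1
Step 2: w='a' (idx 1), next='a' -> output (1, 'a'), add 'aa' as idx 2
Step 3: w='aa' (idx 2), next='b' -> output (2, 'b'), add 'aab' as idx 3
Step 4: w='' (idx 0), next='b' -> output (0, 'b'), add 'b' as idx 4
Step 5: w='b' (idx 4), next='b' -> output (4, 'b'), add 'bb' as idx 5


Encoded: [(0, 'a'), (1, 'a'), (2, 'b'), (0, 'b'), (4, 'b')]


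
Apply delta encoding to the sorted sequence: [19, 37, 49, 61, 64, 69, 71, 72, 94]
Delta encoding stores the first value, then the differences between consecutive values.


First value: 19
Deltas:
  37 - 19 = 18
  49 - 37 = 12
  61 - 49 = 12
  64 - 61 = 3
  69 - 64 = 5
  71 - 69 = 2
  72 - 71 = 1
  94 - 72 = 22


Delta encoded: [19, 18, 12, 12, 3, 5, 2, 1, 22]


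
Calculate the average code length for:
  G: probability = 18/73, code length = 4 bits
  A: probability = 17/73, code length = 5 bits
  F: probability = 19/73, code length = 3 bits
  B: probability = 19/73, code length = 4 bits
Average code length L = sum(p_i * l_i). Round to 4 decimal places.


Weighted contributions p_i * l_i:
  G: (18/73) * 4 = 72/73
  A: (17/73) * 5 = 85/73
  F: (19/73) * 3 = 57/73
  B: (19/73) * 4 = 76/73
Sum = (72 + 85 + 57 + 76)/73 = 290/73

L = 290/73 = 3.9726 bits/symbol


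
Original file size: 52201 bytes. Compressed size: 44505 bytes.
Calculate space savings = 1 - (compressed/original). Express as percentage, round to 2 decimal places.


ratio = compressed/original = 44505/52201 = 0.85257
savings = 1 - ratio = 1 - 0.85257 = 0.14743
as a percentage: 0.14743 * 100 = 14.74%

Space savings = 1 - 44505/52201 = 14.74%


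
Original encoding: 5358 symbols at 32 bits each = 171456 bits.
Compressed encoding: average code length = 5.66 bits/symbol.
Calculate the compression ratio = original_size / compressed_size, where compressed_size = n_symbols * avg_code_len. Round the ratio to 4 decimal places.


original_size = n_symbols * orig_bits = 5358 * 32 = 171456 bits
compressed_size = n_symbols * avg_code_len = 5358 * 5.66 = 30326.28 bits
ratio = original_size / compressed_size = 171456 / 30326.28 = 5.6537

Compression ratio = 5.6537


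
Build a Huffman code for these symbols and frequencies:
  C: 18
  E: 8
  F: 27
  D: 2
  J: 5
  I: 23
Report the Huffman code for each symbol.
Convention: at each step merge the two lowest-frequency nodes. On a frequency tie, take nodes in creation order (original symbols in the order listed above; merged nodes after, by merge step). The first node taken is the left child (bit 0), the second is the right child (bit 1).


Huffman tree construction:
Step 1: Merge D(2) + J(5) = 7
Step 2: Merge (D+J)(7) + E(8) = 15
Step 3: Merge ((D+J)+E)(15) + C(18) = 33
Step 4: Merge I(23) + F(27) = 50
Step 5: Merge (((D+J)+E)+C)(33) + (I+F)(50) = 83
Read each symbol's code off the tree from the root (left child = 0, right child = 1).

Codes:
  C: 01 (length 2)
  E: 001 (length 3)
  F: 11 (length 2)
  D: 0000 (length 4)
  J: 0001 (length 4)
  I: 10 (length 2)
Average code length: 188/83 = 2.2651 bits/symbol


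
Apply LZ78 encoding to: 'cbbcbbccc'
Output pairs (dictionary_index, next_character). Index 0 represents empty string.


LZ78 encoding steps:
Dictionary: {0: ''}
Step 1: w='' (idx 0), next='c' -> output (0, 'c'), add 'c' as idx 1
Step 2: w='' (idx 0), next='b' -> output (0, 'b'), add 'b' as idx 2
Step 3: w='b' (idx 2), next='c' -> output (2, 'c'), add 'bc' as idx 3
Step 4: w='b' (idx 2), next='b' -> output (2, 'b'), add 'bb' as idx 4
Step 5: w='c' (idx 1), next='c' -> output (1, 'c'), add 'cc' as idx 5
Step 6: w='c' (idx 1), end of input -> output (1, '')


Encoded: [(0, 'c'), (0, 'b'), (2, 'c'), (2, 'b'), (1, 'c'), (1, '')]


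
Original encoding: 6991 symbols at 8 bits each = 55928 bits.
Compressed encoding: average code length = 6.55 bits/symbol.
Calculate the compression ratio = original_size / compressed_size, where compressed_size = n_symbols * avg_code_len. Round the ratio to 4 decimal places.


original_size = n_symbols * orig_bits = 6991 * 8 = 55928 bits
compressed_size = n_symbols * avg_code_len = 6991 * 6.55 = 45791.05 bits
ratio = original_size / compressed_size = 55928 / 45791.05 = 1.2214

Compression ratio = 1.2214


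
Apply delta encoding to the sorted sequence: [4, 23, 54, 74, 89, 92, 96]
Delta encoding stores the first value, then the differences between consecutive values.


First value: 4
Deltas:
  23 - 4 = 19
  54 - 23 = 31
  74 - 54 = 20
  89 - 74 = 15
  92 - 89 = 3
  96 - 92 = 4


Delta encoded: [4, 19, 31, 20, 15, 3, 4]


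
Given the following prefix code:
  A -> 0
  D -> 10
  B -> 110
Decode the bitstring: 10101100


Decoding step by step:
Bits 10 -> D
Bits 10 -> D
Bits 110 -> B
Bits 0 -> A


Decoded message: DDBA


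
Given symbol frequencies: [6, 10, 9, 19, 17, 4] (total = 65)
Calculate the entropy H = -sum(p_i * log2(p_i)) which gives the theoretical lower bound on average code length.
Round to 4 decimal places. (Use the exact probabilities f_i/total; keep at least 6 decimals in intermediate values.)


Per-symbol terms -p_i * log2(p_i) with p_i = f_i/65:
  p = 6/65 = 0.092308: log2(p) = -3.437405, -p*log2(p) = 0.317299
  p = 10/65 = 0.153846: log2(p) = -2.700440, -p*log2(p) = 0.415452
  p = 9/65 = 0.138462: log2(p) = -2.852443, -p*log2(p) = 0.394954
  p = 19/65 = 0.292308: log2(p) = -1.774440, -p*log2(p) = 0.518683
  p = 17/65 = 0.261538: log2(p) = -1.934905, -p*log2(p) = 0.506052
  p = 4/65 = 0.061538: log2(p) = -4.022368, -p*log2(p) = 0.247530
H = 0.317299 + 0.415452 + 0.394954 + 0.518683 + 0.506052 + 0.247530 = 2.399970

H = 2.4 bits/symbol


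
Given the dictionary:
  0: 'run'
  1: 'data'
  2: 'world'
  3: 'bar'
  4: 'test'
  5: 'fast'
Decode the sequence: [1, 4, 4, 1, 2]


Look up each index in the dictionary:
  1 -> 'data'
  4 -> 'test'
  4 -> 'test'
  1 -> 'data'
  2 -> 'world'

Decoded: "data test test data world"


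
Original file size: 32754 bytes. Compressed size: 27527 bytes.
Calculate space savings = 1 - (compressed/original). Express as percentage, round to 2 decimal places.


ratio = compressed/original = 27527/32754 = 0.840416
savings = 1 - ratio = 1 - 0.840416 = 0.159584
as a percentage: 0.159584 * 100 = 15.96%

Space savings = 1 - 27527/32754 = 15.96%


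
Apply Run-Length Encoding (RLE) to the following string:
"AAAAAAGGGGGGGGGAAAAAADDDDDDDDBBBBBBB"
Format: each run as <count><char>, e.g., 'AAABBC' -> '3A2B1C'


Scanning runs left to right:
  i=0: run of 'A' x 6 -> '6A'
  i=6: run of 'G' x 9 -> '9G'
  i=15: run of 'A' x 6 -> '6A'
  i=21: run of 'D' x 8 -> '8D'
  i=29: run of 'B' x 7 -> '7B'

RLE = 6A9G6A8D7B


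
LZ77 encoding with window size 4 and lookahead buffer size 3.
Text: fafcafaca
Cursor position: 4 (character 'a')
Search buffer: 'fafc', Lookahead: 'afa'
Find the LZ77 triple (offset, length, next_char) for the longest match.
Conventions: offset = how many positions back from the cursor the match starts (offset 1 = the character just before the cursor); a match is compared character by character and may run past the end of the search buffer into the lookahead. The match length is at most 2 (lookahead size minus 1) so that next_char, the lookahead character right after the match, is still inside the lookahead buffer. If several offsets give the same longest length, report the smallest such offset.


Try each offset into the search buffer:
  offset=1 (pos 3, char 'c'): match length 0
  offset=2 (pos 2, char 'f'): match length 0
  offset=3 (pos 1, char 'a'): match length 2
  offset=4 (pos 0, char 'f'): match length 0
Longest match has length 2 at offset 3.
next_char = character at position 4 + 2 = 6 -> 'a'

Best match: offset=3, length=2 (matching 'af' starting at position 1)
LZ77 triple: (3, 2, 'a')


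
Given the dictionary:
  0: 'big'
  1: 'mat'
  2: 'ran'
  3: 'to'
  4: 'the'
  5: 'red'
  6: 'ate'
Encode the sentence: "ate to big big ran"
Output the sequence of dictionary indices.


Look up each word in the dictionary:
  'ate' -> 6
  'to' -> 3
  'big' -> 0
  'big' -> 0
  'ran' -> 2

Encoded: [6, 3, 0, 0, 2]


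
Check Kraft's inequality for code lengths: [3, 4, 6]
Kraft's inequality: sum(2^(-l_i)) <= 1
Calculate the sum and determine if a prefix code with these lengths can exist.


Sum = 2^(-3) + 2^(-4) + 2^(-6)
    = 0.125 + 0.0625 + 0.015625
    = 13/64 = 0.203125
Since 0.203125 <= 1, Kraft's inequality IS satisfied.
A prefix code with these lengths CAN exist.

Kraft sum = 0.203125. Satisfied.


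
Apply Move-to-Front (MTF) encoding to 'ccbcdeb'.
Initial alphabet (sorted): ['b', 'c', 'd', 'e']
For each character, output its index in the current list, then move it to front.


MTF encoding:
'c': index 1 in ['b', 'c', 'd', 'e'] -> ['c', 'b', 'd', 'e']
'c': index 0 in ['c', 'b', 'd', 'e'] -> ['c', 'b', 'd', 'e']
'b': index 1 in ['c', 'b', 'd', 'e'] -> ['b', 'c', 'd', 'e']
'c': index 1 in ['b', 'c', 'd', 'e'] -> ['c', 'b', 'd', 'e']
'd': index 2 in ['c', 'b', 'd', 'e'] -> ['d', 'c', 'b', 'e']
'e': index 3 in ['d', 'c', 'b', 'e'] -> ['e', 'd', 'c', 'b']
'b': index 3 in ['e', 'd', 'c', 'b'] -> ['b', 'e', 'd', 'c']


Output: [1, 0, 1, 1, 2, 3, 3]


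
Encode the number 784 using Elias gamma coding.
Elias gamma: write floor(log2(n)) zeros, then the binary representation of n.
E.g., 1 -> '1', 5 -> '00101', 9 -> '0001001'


num_bits = floor(log2(784)) + 1 = 10
leading_zeros = num_bits - 1 = 9
binary(784) = 1100010000

Elias gamma(784) = '000000000' + '1100010000' = 0000000001100010000 (19 bits)


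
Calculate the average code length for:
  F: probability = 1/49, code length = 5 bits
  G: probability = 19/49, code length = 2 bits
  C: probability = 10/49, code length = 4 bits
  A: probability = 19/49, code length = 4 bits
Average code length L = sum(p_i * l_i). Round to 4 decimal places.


Weighted contributions p_i * l_i:
  F: (1/49) * 5 = 5/49
  G: (19/49) * 2 = 38/49
  C: (10/49) * 4 = 40/49
  A: (19/49) * 4 = 76/49
Sum = (5 + 38 + 40 + 76)/49 = 159/49

L = 159/49 = 3.2449 bits/symbol


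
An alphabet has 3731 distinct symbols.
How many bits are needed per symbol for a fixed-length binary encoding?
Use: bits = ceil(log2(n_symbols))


log2(3731) = 11.8653
Bracket: 2^11 = 2048 < 3731 <= 2^12 = 4096
So ceil(log2(3731)) = 12

bits = ceil(log2(3731)) = ceil(11.8653) = 12 bits


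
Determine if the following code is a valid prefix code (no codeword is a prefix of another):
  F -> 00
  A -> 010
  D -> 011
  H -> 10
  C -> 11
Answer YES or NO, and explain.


Checking each pair (does one codeword prefix another?):
  F='00' vs A='010': no prefix
  F='00' vs D='011': no prefix
  F='00' vs H='10': no prefix
  F='00' vs C='11': no prefix
  A='010' vs F='00': no prefix
  A='010' vs D='011': no prefix
  A='010' vs H='10': no prefix
  A='010' vs C='11': no prefix
  D='011' vs F='00': no prefix
  D='011' vs A='010': no prefix
  D='011' vs H='10': no prefix
  D='011' vs C='11': no prefix
  H='10' vs F='00': no prefix
  H='10' vs A='010': no prefix
  H='10' vs D='011': no prefix
  H='10' vs C='11': no prefix
  C='11' vs F='00': no prefix
  C='11' vs A='010': no prefix
  C='11' vs D='011': no prefix
  C='11' vs H='10': no prefix
No violation found over all pairs.

YES -- this is a valid prefix code. No codeword is a prefix of any other codeword.


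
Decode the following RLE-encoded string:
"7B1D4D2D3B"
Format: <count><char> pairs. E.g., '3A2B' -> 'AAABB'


Expanding each <count><char> pair:
  7B -> 'BBBBBBB'
  1D -> 'D'
  4D -> 'DDDD'
  2D -> 'DD'
  3B -> 'BBB'

Decoded = BBBBBBBDDDDDDDBBB


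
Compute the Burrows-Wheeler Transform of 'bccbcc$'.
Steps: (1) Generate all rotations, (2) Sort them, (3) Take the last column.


Rotations (sorted):
  0: $bccbcc -> last char: c
  1: bcc$bcc -> last char: c
  2: bccbcc$ -> last char: $
  3: c$bccbc -> last char: c
  4: cbcc$bc -> last char: c
  5: cc$bccb -> last char: b
  6: ccbcc$b -> last char: b


BWT = cc$ccbb


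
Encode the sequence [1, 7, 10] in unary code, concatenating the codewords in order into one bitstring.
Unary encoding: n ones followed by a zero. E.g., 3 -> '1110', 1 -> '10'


Encode each number as n ones followed by a terminating 0:
  1 -> 10 (2 bits)
  7 -> 11111110 (8 bits)
  10 -> 11111111110 (11 bits)
Total length = 2 + 8 + 11 = 21 bits.

Unary([1, 7, 10]) = 101111111011111111110 (21 bits)


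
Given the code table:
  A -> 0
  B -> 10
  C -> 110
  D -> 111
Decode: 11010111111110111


Decoding:
110 -> C
10 -> B
111 -> D
111 -> D
110 -> C
111 -> D


Result: CBDDCD


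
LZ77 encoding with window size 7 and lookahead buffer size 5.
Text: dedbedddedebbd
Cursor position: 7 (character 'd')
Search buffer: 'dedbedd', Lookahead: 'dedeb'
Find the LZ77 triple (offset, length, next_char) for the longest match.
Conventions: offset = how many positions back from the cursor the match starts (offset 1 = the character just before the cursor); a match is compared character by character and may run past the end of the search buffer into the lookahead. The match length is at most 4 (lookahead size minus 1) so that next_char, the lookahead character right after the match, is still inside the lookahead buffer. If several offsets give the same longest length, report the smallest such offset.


Try each offset into the search buffer:
  offset=1 (pos 6, char 'd'): match length 1
  offset=2 (pos 5, char 'd'): match length 1
  offset=3 (pos 4, char 'e'): match length 0
  offset=4 (pos 3, char 'b'): match length 0
  offset=5 (pos 2, char 'd'): match length 1
  offset=6 (pos 1, char 'e'): match length 0
  offset=7 (pos 0, char 'd'): match length 3
Longest match has length 3 at offset 7.
next_char = character at position 7 + 3 = 10 -> 'e'

Best match: offset=7, length=3 (matching 'ded' starting at position 0)
LZ77 triple: (7, 3, 'e')


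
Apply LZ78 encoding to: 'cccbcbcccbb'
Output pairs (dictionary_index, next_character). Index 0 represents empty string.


LZ78 encoding steps:
Dictionary: {0: ''}
Step 1: w='' (idx 0), next='c' -> output (0, 'c'), add 'c' as idx 1
Step 2: w='c' (idx 1), next='c' -> output (1, 'c'), add 'cc' as idx 2
Step 3: w='' (idx 0), next='b' -> output (0, 'b'), add 'b' as idx 3
Step 4: w='c' (idx 1), next='b' -> output (1, 'b'), add 'cb' as idx 4
Step 5: w='cc' (idx 2), next='c' -> output (2, 'c'), add 'ccc' as idx 5
Step 6: w='b' (idx 3), next='b' -> output (3, 'b'), add 'bb' as idx 6


Encoded: [(0, 'c'), (1, 'c'), (0, 'b'), (1, 'b'), (2, 'c'), (3, 'b')]


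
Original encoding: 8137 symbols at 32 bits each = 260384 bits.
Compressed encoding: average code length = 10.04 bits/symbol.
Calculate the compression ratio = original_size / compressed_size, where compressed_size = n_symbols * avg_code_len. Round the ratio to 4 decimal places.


original_size = n_symbols * orig_bits = 8137 * 32 = 260384 bits
compressed_size = n_symbols * avg_code_len = 8137 * 10.04 = 81695.48 bits
ratio = original_size / compressed_size = 260384 / 81695.48 = 3.1873

Compression ratio = 3.1873


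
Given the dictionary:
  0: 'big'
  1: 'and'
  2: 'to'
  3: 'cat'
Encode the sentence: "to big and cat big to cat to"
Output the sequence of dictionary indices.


Look up each word in the dictionary:
  'to' -> 2
  'big' -> 0
  'and' -> 1
  'cat' -> 3
  'big' -> 0
  'to' -> 2
  'cat' -> 3
  'to' -> 2

Encoded: [2, 0, 1, 3, 0, 2, 3, 2]


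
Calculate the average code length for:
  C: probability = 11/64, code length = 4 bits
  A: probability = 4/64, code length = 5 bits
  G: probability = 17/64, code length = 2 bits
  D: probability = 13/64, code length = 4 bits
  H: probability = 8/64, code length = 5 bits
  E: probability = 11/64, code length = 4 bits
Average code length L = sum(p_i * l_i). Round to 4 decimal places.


Weighted contributions p_i * l_i:
  C: (11/64) * 4 = 44/64
  A: (4/64) * 5 = 20/64
  G: (17/64) * 2 = 34/64
  D: (13/64) * 4 = 52/64
  H: (8/64) * 5 = 40/64
  E: (11/64) * 4 = 44/64
Sum = (44 + 20 + 34 + 52 + 40 + 44)/64 = 234/64

L = 234/64 = 3.6563 bits/symbol


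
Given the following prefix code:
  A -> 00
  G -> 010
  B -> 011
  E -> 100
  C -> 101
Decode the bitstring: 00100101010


Decoding step by step:
Bits 00 -> A
Bits 100 -> E
Bits 101 -> C
Bits 010 -> G


Decoded message: AECG


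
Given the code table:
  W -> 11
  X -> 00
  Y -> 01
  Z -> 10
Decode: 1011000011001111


Decoding:
10 -> Z
11 -> W
00 -> X
00 -> X
11 -> W
00 -> X
11 -> W
11 -> W


Result: ZWXXWXWW


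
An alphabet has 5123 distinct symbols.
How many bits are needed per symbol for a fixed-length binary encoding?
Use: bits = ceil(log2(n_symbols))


log2(5123) = 12.3228
Bracket: 2^12 = 4096 < 5123 <= 2^13 = 8192
So ceil(log2(5123)) = 13

bits = ceil(log2(5123)) = ceil(12.3228) = 13 bits


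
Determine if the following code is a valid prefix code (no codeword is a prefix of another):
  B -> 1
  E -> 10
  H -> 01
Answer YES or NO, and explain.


Checking each pair (does one codeword prefix another?):
  B='1' vs E='10': prefix -- VIOLATION

NO -- this is NOT a valid prefix code. B (1) is a prefix of E (10).


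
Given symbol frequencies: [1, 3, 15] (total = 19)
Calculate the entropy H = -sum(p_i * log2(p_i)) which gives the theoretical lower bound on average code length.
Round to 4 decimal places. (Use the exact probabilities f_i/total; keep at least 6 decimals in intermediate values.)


Per-symbol terms -p_i * log2(p_i) with p_i = f_i/19:
  p = 1/19 = 0.052632: log2(p) = -4.247928, -p*log2(p) = 0.223575
  p = 3/19 = 0.157895: log2(p) = -2.662965, -p*log2(p) = 0.420468
  p = 15/19 = 0.789474: log2(p) = -0.341037, -p*log2(p) = 0.269240
H = 0.223575 + 0.420468 + 0.269240 = 0.913283

H = 0.9133 bits/symbol


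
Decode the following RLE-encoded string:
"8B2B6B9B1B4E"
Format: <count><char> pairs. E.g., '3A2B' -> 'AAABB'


Expanding each <count><char> pair:
  8B -> 'BBBBBBBB'
  2B -> 'BB'
  6B -> 'BBBBBB'
  9B -> 'BBBBBBBBB'
  1B -> 'B'
  4E -> 'EEEE'

Decoded = BBBBBBBBBBBBBBBBBBBBBBBBBBEEEE


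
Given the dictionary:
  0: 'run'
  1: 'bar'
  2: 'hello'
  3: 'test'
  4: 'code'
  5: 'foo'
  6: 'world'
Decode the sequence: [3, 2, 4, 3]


Look up each index in the dictionary:
  3 -> 'test'
  2 -> 'hello'
  4 -> 'code'
  3 -> 'test'

Decoded: "test hello code test"


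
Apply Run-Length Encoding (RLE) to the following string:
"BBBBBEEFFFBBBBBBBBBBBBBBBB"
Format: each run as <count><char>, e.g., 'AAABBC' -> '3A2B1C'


Scanning runs left to right:
  i=0: run of 'B' x 5 -> '5B'
  i=5: run of 'E' x 2 -> '2E'
  i=7: run of 'F' x 3 -> '3F'
  i=10: run of 'B' x 16 -> '16B'

RLE = 5B2E3F16B


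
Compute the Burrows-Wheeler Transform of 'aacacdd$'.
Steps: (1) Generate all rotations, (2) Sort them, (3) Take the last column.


Rotations (sorted):
  0: $aacacdd -> last char: d
  1: aacacdd$ -> last char: $
  2: acacdd$a -> last char: a
  3: acdd$aac -> last char: c
  4: cacdd$aa -> last char: a
  5: cdd$aaca -> last char: a
  6: d$aacacd -> last char: d
  7: dd$aacac -> last char: c


BWT = d$acaadc


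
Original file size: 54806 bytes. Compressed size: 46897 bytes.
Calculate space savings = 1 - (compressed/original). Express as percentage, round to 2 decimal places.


ratio = compressed/original = 46897/54806 = 0.855691
savings = 1 - ratio = 1 - 0.855691 = 0.144309
as a percentage: 0.144309 * 100 = 14.43%

Space savings = 1 - 46897/54806 = 14.43%


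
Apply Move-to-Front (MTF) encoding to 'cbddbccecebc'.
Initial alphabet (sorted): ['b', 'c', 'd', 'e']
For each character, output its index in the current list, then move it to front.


MTF encoding:
'c': index 1 in ['b', 'c', 'd', 'e'] -> ['c', 'b', 'd', 'e']
'b': index 1 in ['c', 'b', 'd', 'e'] -> ['b', 'c', 'd', 'e']
'd': index 2 in ['b', 'c', 'd', 'e'] -> ['d', 'b', 'c', 'e']
'd': index 0 in ['d', 'b', 'c', 'e'] -> ['d', 'b', 'c', 'e']
'b': index 1 in ['d', 'b', 'c', 'e'] -> ['b', 'd', 'c', 'e']
'c': index 2 in ['b', 'd', 'c', 'e'] -> ['c', 'b', 'd', 'e']
'c': index 0 in ['c', 'b', 'd', 'e'] -> ['c', 'b', 'd', 'e']
'e': index 3 in ['c', 'b', 'd', 'e'] -> ['e', 'c', 'b', 'd']
'c': index 1 in ['e', 'c', 'b', 'd'] -> ['c', 'e', 'b', 'd']
'e': index 1 in ['c', 'e', 'b', 'd'] -> ['e', 'c', 'b', 'd']
'b': index 2 in ['e', 'c', 'b', 'd'] -> ['b', 'e', 'c', 'd']
'c': index 2 in ['b', 'e', 'c', 'd'] -> ['c', 'b', 'e', 'd']


Output: [1, 1, 2, 0, 1, 2, 0, 3, 1, 1, 2, 2]


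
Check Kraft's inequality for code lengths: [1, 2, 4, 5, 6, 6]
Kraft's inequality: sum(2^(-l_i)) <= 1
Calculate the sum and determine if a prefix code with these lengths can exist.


Sum = 2^(-1) + 2^(-2) + 2^(-4) + 2^(-5) + 2^(-6) + 2^(-6)
    = 0.5 + 0.25 + 0.0625 + 0.03125 + 0.015625 + 0.015625
    = 56/64 = 0.875
Since 0.875 <= 1, Kraft's inequality IS satisfied.
A prefix code with these lengths CAN exist.

Kraft sum = 0.875. Satisfied.


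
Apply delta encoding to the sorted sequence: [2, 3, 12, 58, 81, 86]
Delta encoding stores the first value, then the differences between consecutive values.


First value: 2
Deltas:
  3 - 2 = 1
  12 - 3 = 9
  58 - 12 = 46
  81 - 58 = 23
  86 - 81 = 5


Delta encoded: [2, 1, 9, 46, 23, 5]


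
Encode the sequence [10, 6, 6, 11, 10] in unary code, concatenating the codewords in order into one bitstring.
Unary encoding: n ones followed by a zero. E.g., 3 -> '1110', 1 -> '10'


Encode each number as n ones followed by a terminating 0:
  10 -> 11111111110 (11 bits)
  6 -> 1111110 (7 bits)
  6 -> 1111110 (7 bits)
  11 -> 111111111110 (12 bits)
  10 -> 11111111110 (11 bits)
Total length = 11 + 7 + 7 + 12 + 11 = 48 bits.

Unary([10, 6, 6, 11, 10]) = 111111111101111110111111011111111111011111111110 (48 bits)


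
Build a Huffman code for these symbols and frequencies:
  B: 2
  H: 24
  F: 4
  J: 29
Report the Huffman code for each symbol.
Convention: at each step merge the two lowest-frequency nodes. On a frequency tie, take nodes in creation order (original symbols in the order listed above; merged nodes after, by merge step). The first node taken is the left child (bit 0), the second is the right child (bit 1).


Huffman tree construction:
Step 1: Merge B(2) + F(4) = 6
Step 2: Merge (B+F)(6) + H(24) = 30
Step 3: Merge J(29) + ((B+F)+H)(30) = 59
Read each symbol's code off the tree from the root (left child = 0, right child = 1).

Codes:
  B: 100 (length 3)
  H: 11 (length 2)
  F: 101 (length 3)
  J: 0 (length 1)
Average code length: 95/59 = 1.6102 bits/symbol


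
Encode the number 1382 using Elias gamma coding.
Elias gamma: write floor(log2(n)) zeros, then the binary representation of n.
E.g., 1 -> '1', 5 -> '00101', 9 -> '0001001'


num_bits = floor(log2(1382)) + 1 = 11
leading_zeros = num_bits - 1 = 10
binary(1382) = 10101100110

Elias gamma(1382) = '0000000000' + '10101100110' = 000000000010101100110 (21 bits)


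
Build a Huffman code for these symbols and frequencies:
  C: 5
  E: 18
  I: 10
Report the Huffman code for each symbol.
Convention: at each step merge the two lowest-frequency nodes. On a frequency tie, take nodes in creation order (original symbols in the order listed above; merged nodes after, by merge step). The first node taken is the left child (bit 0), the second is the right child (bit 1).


Huffman tree construction:
Step 1: Merge C(5) + I(10) = 15
Step 2: Merge (C+I)(15) + E(18) = 33
Read each symbol's code off the tree from the root (left child = 0, right child = 1).

Codes:
  C: 00 (length 2)
  E: 1 (length 1)
  I: 01 (length 2)
Average code length: 48/33 = 1.4545 bits/symbol
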